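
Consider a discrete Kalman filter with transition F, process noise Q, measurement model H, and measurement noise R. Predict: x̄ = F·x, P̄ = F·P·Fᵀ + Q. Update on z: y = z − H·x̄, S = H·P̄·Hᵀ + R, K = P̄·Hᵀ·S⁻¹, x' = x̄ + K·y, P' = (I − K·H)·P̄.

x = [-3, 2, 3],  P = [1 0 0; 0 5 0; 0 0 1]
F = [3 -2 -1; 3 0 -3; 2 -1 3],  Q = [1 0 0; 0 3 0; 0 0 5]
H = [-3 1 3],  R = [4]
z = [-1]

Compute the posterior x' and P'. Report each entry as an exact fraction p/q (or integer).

x' = [-92/11, -150/11, -43/11]
P' = [4033/187 1236/187 3565/187; 1236/187 3351/187 87/187; 3565/187 87/187 3572/187]

x̄ = F·x = [-16, -18, 1]
P̄ = F·P·Fᵀ + Q = [31 12 13; 12 21 -3; 13 -3 23]
y = z − H·x̄ = [-34]
S = H·P̄·Hᵀ + R = [187]
K = P̄·Hᵀ·S⁻¹ = [-42/187; -24/187; 27/187]
x' = x̄ + K·y = [-92/11, -150/11, -43/11]
P' = (I − K·H)·P̄ = [4033/187 1236/187 3565/187; 1236/187 3351/187 87/187; 3565/187 87/187 3572/187]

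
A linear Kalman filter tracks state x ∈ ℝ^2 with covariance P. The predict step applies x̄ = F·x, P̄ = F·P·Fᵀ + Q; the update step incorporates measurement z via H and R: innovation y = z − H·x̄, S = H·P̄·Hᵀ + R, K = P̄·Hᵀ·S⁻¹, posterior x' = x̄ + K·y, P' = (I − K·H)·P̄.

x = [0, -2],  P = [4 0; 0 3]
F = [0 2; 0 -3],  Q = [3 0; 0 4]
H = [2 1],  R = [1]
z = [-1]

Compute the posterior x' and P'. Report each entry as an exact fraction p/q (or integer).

x̄ = F·x = [-4, 6]
P̄ = F·P·Fᵀ + Q = [15 -18; -18 31]
y = z − H·x̄ = [1]
S = H·P̄·Hᵀ + R = [20]
K = P̄·Hᵀ·S⁻¹ = [3/5; -1/4]
x' = x̄ + K·y = [-17/5, 23/4]
P' = (I − K·H)·P̄ = [39/5 -15; -15 119/4]

x' = [-17/5, 23/4]
P' = [39/5 -15; -15 119/4]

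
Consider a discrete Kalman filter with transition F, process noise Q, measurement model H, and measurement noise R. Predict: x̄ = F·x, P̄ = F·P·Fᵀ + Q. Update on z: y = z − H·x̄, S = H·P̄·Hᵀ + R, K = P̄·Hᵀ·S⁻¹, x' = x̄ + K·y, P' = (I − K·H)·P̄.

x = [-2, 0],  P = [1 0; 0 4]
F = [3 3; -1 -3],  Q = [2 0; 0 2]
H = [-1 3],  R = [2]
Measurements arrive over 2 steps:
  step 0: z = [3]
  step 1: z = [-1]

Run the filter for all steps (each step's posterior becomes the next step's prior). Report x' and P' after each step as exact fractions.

step 0: x̄ = F·x = [-6, 2]
step 0: P̄ = F·P·Fᵀ + Q = [47 -39; -39 39]
step 0: y = z − H·x̄ = [-9]
step 0: S = H·P̄·Hᵀ + R = [634]
step 0: K = P̄·Hᵀ·S⁻¹ = [-82/317; 78/317]
step 0: x' = x̄ + K·y = [-1164/317, -68/317]
step 0: P' = (I − K·H)·P̄ = [1451/317 429/317; 429/317 195/317]
step 1: x̄ = F·x = [-3696/317, 1368/317]
step 1: P̄ = F·P·Fᵀ + Q = [23170/317 -11256/317; -11256/317 6414/317]
step 1: y = z − H·x̄ = [-8117/317]
step 1: S = H·P̄·Hᵀ + R = [149066/317]
step 1: K = P̄·Hᵀ·S⁻¹ = [-28469/74533; 15249/74533]
step 1: x' = x̄ + K·y = [-140035/74533, -68817/74533]
step 1: P' = (I − K·H)·P̄ = [334264/74533 92442/74533; 92442/74533 40980/74533]

step 0: x' = [-1164/317, -68/317], P' = [1451/317 429/317; 429/317 195/317]
step 1: x' = [-140035/74533, -68817/74533], P' = [334264/74533 92442/74533; 92442/74533 40980/74533]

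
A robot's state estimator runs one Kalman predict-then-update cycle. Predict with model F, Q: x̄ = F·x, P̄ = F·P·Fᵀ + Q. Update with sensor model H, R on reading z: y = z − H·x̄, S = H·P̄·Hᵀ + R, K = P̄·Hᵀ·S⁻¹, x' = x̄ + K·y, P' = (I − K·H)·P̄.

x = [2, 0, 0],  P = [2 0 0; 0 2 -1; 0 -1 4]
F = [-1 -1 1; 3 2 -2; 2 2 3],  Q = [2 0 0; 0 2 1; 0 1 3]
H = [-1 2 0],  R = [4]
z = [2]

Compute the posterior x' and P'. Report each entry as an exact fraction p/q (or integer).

x̄ = F·x = [-2, 6, 4]
P̄ = F·P·Fᵀ + Q = [12 -22 5; -22 52 -5; 5 -5 43]
y = z − H·x̄ = [-12]
S = H·P̄·Hᵀ + R = [312]
K = P̄·Hᵀ·S⁻¹ = [-7/39; 21/52; -5/104]
x' = x̄ + K·y = [2/13, 15/13, 119/26]
P' = (I − K·H)·P̄ = [76/39 8/13 30/13; 8/13 29/26 55/52; 30/13 55/52 4397/104]

x' = [2/13, 15/13, 119/26]
P' = [76/39 8/13 30/13; 8/13 29/26 55/52; 30/13 55/52 4397/104]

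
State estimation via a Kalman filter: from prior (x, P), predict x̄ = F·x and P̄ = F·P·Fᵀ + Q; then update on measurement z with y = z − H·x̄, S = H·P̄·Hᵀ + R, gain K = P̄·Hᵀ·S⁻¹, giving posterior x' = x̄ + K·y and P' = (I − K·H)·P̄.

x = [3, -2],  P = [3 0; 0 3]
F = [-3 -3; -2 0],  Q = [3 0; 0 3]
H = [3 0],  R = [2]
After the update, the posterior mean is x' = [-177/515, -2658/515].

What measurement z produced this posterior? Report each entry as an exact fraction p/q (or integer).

z = [-1]

x̄ = F·x = [-3, -6]
P̄ = F·P·Fᵀ + Q = [57 18; 18 15]
S = H·P̄·Hᵀ + R = [515]
K = P̄·Hᵀ·S⁻¹ = [171/515; 54/515]
x' − x̄ = [1368/515, 432/515] = K·y
y = (KᵀK)⁻¹·Kᵀ·(x' − x̄) = [8]
z = y + H·x̄ = [8] + [-9] = [-1]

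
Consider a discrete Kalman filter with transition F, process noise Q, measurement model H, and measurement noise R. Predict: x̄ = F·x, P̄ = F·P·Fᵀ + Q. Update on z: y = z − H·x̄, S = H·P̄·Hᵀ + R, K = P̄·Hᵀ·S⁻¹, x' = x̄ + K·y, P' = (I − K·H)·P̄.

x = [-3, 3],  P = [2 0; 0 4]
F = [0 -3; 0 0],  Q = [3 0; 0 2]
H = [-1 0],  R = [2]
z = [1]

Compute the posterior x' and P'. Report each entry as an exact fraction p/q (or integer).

x̄ = F·x = [-9, 0]
P̄ = F·P·Fᵀ + Q = [39 0; 0 2]
y = z − H·x̄ = [-8]
S = H·P̄·Hᵀ + R = [41]
K = P̄·Hᵀ·S⁻¹ = [-39/41; 0]
x' = x̄ + K·y = [-57/41, 0]
P' = (I − K·H)·P̄ = [78/41 0; 0 2]

x' = [-57/41, 0]
P' = [78/41 0; 0 2]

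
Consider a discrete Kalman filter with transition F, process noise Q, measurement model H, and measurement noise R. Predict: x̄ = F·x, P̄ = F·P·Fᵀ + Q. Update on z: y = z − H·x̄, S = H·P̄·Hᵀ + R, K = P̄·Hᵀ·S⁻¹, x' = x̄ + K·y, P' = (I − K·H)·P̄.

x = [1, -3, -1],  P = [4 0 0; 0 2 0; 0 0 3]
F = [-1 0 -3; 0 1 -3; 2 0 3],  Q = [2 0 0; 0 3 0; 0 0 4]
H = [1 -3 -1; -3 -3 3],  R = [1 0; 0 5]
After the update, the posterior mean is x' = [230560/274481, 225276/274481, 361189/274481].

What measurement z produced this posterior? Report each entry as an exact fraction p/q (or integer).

x̄ = F·x = [2, 0, -1]
P̄ = F·P·Fᵀ + Q = [33 27 -35; 27 32 -27; -35 -27 47]
S = H·P̄·Hᵀ + R = [115 162; 162 2615]
K = P̄·Hᵀ·S⁻¹ = [12175/274481 -30669/274481; -68034/274481 -22866/274481; -55589/274481 37767/274481]
x' − x̄ = [-318402/274481, 225276/274481, 635670/274481] = K·y
y = (KᵀK)⁻¹·Kᵀ·(x' − x̄) = [-6, 8]
z = y + H·x̄ = [-6, 8] + [3, -9] = [-3, -1]

z = [-3, -1]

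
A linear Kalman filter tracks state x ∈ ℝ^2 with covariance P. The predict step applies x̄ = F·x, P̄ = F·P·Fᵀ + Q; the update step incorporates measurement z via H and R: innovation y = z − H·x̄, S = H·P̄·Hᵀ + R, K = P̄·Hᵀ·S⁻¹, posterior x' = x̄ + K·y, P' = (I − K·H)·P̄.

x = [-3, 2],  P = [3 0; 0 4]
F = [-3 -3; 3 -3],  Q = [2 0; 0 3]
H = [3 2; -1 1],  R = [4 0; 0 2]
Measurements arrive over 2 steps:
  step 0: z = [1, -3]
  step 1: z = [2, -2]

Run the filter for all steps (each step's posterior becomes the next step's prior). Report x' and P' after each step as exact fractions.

step 0: x̄ = F·x = [3, -15]
step 0: P̄ = F·P·Fᵀ + Q = [65 9; 9 66]
step 0: y = z − H·x̄ = [22, 15]
step 0: S = H·P̄·Hᵀ + R = [961 -54; -54 115]
step 0: K = P̄·Hᵀ·S⁻¹ = [21471/107599 -42314/107599; 21363/107599 63363/107599]
step 0: x' = x̄ + K·y = [160449/107599, -193554/107599]
step 0: P' = (I − K·H)·P̄ = [51028/107599 -33600/107599; -33600/107599 93126/107599]
step 1: x̄ = F·x = [99315/107599, 1062009/107599]
step 1: P̄ = F·P·Fᵀ + Q = [907784/107599 378882/107599; 378882/107599 2224983/107599]
step 1: y = z − H·x̄ = [-2206765/107599, -1177892/107599]
step 1: S = H·P̄·Hᵀ + R = [22046968/107599 2105496/107599; 2105496/107599 2590201/107599]
step 1: K = P̄·Hᵀ·S⁻¹ = [23537373/122382562 -22061266/61191281; 24590121/122382562 33618273/61191281]
step 1: x' = x̄ + K·y = [113240371/122382562, -32441061/122382562]
step 1: P' = (I − K·H)·P̄ = [27063962/61191281 -17058570/61191281; -17058570/61191281 50177976/61191281]

step 0: x' = [160449/107599, -193554/107599], P' = [51028/107599 -33600/107599; -33600/107599 93126/107599]
step 1: x' = [113240371/122382562, -32441061/122382562], P' = [27063962/61191281 -17058570/61191281; -17058570/61191281 50177976/61191281]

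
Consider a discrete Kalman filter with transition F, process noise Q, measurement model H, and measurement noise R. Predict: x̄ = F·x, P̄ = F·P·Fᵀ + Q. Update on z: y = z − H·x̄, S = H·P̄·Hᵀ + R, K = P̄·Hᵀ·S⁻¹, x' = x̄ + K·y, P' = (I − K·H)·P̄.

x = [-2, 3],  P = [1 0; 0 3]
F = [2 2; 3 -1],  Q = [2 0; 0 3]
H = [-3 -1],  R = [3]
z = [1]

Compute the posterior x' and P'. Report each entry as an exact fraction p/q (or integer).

x' = [13/5, -53/6]
P' = [9/5 -9/2; -9/2 55/4]

x̄ = F·x = [2, -9]
P̄ = F·P·Fᵀ + Q = [18 0; 0 15]
y = z − H·x̄ = [-2]
S = H·P̄·Hᵀ + R = [180]
K = P̄·Hᵀ·S⁻¹ = [-3/10; -1/12]
x' = x̄ + K·y = [13/5, -53/6]
P' = (I − K·H)·P̄ = [9/5 -9/2; -9/2 55/4]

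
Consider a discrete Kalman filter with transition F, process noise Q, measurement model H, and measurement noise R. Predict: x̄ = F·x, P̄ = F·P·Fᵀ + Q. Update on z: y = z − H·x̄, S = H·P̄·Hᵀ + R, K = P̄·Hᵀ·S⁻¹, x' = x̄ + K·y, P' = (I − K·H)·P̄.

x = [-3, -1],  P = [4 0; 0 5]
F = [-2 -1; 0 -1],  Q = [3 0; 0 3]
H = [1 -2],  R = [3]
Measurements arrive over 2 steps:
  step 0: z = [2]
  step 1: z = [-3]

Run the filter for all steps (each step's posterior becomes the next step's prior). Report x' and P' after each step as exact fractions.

step 0: x' = [77/13, 24/13], P' = [740/39 349/39; 349/39 191/39]
step 1: x' = [-640/117, -125/117], P' = [26756/819 1705/117; 1705/117 833/117]

step 0: x̄ = F·x = [7, 1]
step 0: P̄ = F·P·Fᵀ + Q = [24 5; 5 8]
step 0: y = z − H·x̄ = [-3]
step 0: S = H·P̄·Hᵀ + R = [39]
step 0: K = P̄·Hᵀ·S⁻¹ = [14/39; -11/39]
step 0: x' = x̄ + K·y = [77/13, 24/13]
step 0: P' = (I − K·H)·P̄ = [740/39 349/39; 349/39 191/39]
step 1: x̄ = F·x = [-178/13, -24/13]
step 1: P̄ = F·P·Fᵀ + Q = [4664/39 889/39; 889/39 308/39]
step 1: y = z − H·x̄ = [7]
step 1: S = H·P̄·Hᵀ + R = [63]
step 1: K = P̄·Hᵀ·S⁻¹ = [74/63; 1/9]
step 1: x' = x̄ + K·y = [-640/117, -125/117]
step 1: P' = (I − K·H)·P̄ = [26756/819 1705/117; 1705/117 833/117]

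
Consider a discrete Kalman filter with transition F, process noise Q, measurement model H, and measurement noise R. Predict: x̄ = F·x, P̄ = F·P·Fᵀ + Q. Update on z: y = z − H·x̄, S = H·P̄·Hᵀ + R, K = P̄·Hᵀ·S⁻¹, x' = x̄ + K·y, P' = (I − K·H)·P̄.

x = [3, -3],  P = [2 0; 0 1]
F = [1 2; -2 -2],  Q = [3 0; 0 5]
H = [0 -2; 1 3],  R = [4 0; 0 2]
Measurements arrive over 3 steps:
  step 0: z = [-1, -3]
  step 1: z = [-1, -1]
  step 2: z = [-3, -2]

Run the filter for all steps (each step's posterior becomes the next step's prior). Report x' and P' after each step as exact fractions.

step 0: x' = [-1717/478, 123/478], P' = [997/239 -283/239; -283/239 123/239]
step 1: x' = [-209329/94150, 47963/94150], P' = [142178/47075 -39766/47075; -39766/47075 19552/47075]
step 2: x' = [-2605461/1122811, 3338350/7859677], P' = [3359365/1122811 -935827/1122811; -935827/1122811 3229285/7859677]

step 0: x̄ = F·x = [-3, 0]
step 0: P̄ = F·P·Fᵀ + Q = [9 -8; -8 17]
step 0: y = z − H·x̄ = [-1, 0]
step 0: S = H·P̄·Hᵀ + R = [72 -86; -86 116]
step 0: K = P̄·Hᵀ·S⁻¹ = [283/478 74/239; -123/478 43/239]
step 0: x' = x̄ + K·y = [-1717/478, 123/478]
step 0: P' = (I − K·H)·P̄ = [997/239 -283/239; -283/239 123/239]
step 1: x̄ = F·x = [-1471/478, 1594/239]
step 1: P̄ = F·P·Fᵀ + Q = [1074/239 -788/239; -788/239 3411/239]
step 1: y = z − H·x̄ = [2949/239, -8571/478]
step 1: S = H·P̄·Hᵀ + R = [14600/239 -18890/239; -18890/239 27523/239]
step 1: K = P̄·Hᵀ·S⁻¹ = [19883/47075 2288/9415; -9776/47075 1889/9415]
step 1: x' = x̄ + K·y = [-209329/94150, 47963/94150]
step 1: P' = (I − K·H)·P̄ = [142178/47075 -39766/47075; -39766/47075 19552/47075]
step 2: x̄ = F·x = [-113403/94150, 161366/47075]
step 2: P̄ = F·P·Fᵀ + Q = [202547/47075 -123968/47075; -123968/47075 564167/47075]
step 2: y = z − H·x̄ = [181507/47075, -1043093/94150]
step 2: S = H·P̄·Hᵀ + R = [2444968/47075 -3137066/47075; -3137066/47075 4630392/47075]
step 2: K = P̄·Hᵀ·S⁻¹ = [935827/2245622 275942/1122811; -3229285/15719354 1568533/7859677]
step 2: x' = x̄ + K·y = [-2605461/1122811, 3338350/7859677]
step 2: P' = (I − K·H)·P̄ = [3359365/1122811 -935827/1122811; -935827/1122811 3229285/7859677]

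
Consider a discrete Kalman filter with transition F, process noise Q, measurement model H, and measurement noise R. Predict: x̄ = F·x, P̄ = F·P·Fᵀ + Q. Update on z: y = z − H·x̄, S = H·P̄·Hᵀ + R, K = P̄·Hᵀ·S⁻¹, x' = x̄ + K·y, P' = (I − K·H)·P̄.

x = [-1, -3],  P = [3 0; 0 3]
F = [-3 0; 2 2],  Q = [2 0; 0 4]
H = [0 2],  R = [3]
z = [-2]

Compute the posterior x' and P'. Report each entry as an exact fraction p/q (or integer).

x' = [-159/115, -136/115]
P' = [2039/115 -54/115; -54/115 84/115]

x̄ = F·x = [3, -8]
P̄ = F·P·Fᵀ + Q = [29 -18; -18 28]
y = z − H·x̄ = [14]
S = H·P̄·Hᵀ + R = [115]
K = P̄·Hᵀ·S⁻¹ = [-36/115; 56/115]
x' = x̄ + K·y = [-159/115, -136/115]
P' = (I − K·H)·P̄ = [2039/115 -54/115; -54/115 84/115]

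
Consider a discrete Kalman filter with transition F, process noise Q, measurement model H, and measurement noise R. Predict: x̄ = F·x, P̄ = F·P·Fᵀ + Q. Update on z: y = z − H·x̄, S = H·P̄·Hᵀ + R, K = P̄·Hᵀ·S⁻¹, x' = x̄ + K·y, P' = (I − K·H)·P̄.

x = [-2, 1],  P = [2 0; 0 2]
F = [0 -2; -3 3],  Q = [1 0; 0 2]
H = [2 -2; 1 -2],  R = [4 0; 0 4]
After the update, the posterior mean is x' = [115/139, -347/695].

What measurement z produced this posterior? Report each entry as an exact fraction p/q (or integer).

z = [2, 3]

x̄ = F·x = [-2, 9]
P̄ = F·P·Fᵀ + Q = [9 -12; -12 38]
S = H·P̄·Hᵀ + R = [288 242; 242 213]
K = P̄·Hᵀ·S⁻¹ = [48/139 -33/139; -1/695 -286/695]
x' − x̄ = [393/139, -6602/695] = K·y
y = (KᵀK)⁻¹·Kᵀ·(x' − x̄) = [24, 23]
z = y + H·x̄ = [24, 23] + [-22, -20] = [2, 3]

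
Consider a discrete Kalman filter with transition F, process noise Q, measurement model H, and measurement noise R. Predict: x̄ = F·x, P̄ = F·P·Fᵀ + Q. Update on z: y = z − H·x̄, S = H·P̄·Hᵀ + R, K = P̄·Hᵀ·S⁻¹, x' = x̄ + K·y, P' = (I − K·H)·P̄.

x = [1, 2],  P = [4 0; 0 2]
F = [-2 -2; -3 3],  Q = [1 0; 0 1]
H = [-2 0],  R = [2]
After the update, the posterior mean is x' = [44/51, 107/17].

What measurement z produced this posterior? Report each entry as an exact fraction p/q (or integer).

x̄ = F·x = [-6, 3]
P̄ = F·P·Fᵀ + Q = [25 12; 12 55]
S = H·P̄·Hᵀ + R = [102]
K = P̄·Hᵀ·S⁻¹ = [-25/51; -4/17]
x' − x̄ = [350/51, 56/17] = K·y
y = (KᵀK)⁻¹·Kᵀ·(x' − x̄) = [-14]
z = y + H·x̄ = [-14] + [12] = [-2]

z = [-2]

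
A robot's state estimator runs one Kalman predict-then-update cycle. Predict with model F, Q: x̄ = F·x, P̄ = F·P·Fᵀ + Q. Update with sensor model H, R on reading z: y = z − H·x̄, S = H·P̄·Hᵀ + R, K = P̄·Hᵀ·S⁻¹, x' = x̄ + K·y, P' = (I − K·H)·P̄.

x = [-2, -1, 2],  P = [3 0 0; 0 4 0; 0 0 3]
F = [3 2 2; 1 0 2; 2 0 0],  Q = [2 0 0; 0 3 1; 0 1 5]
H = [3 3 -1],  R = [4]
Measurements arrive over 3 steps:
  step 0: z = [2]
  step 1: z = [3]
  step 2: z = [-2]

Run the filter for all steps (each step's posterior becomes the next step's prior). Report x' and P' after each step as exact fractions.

step 0: x̄ = F·x = [-4, 2, -4]
step 0: P̄ = F·P·Fᵀ + Q = [57 21 18; 21 18 7; 18 7 17]
step 0: y = z − H·x̄ = [4]
step 0: S = H·P̄·Hᵀ + R = [924]
step 0: K = P̄·Hᵀ·S⁻¹ = [18/77; 5/42; 29/462]
step 0: x' = x̄ + K·y = [-236/77, 52/21, -866/231]
step 0: P' = (I − K·H)·P̄ = [501/77 -33/7 342/77; -33/7 103/21 2/21; 342/77 2/21 3086/231]
step 1: x̄ = F·x = [-904/77, -2440/231, -472/77]
step 1: P̄ = F·P·Fᵀ + Q = [10095/77 7657/77 2922/77; 7657/77 18644/231 2447/77; 2922/77 2447/77 2389/77]
step 1: y = z − H·x̄ = [4911/77]
step 1: S = H·P̄·Hᵀ + R = [255096/77]
step 1: K = P̄·Hᵀ·S⁻¹ = [8389/42516; 544/3543; 6859/127548]
step 1: x' = x̄ + K·y = [11965/14172, -2728/3543, -114797/42516]
step 1: P' = (I − K·H)·P̄ = [15037/7086 -1095/1181 59425/21258; -1095/1181 9236/3543 15677/3543; 59425/21258 15677/3543 1367665/63774]
step 2: x̄ = F·x = [-187381/42516, -193699/42516, 11965/7086]
step 2: P̄ = F·P·Fᵀ + Q = [11168425/63774 8313343/63774 214763/10629; 8313343/63774 6510415/63774 174590/10629; 214763/10629 174590/10629 47789/3543]
step 2: y = z − H·x̄ = [188333/7086]
step 2: S = H·P̄·Hᵀ + R = [16436018/3543]
step 2: K = P̄·Hᵀ·S⁻¹ = [9526121/49308054; 7237289/49308054; 170782/8218009]
step 2: x' = x̄ + K·y = [5978554/8218009, -32288989/49308054, 36831037/16436018]
step 2: P' = (I − K·H)·P̄ = [48698648/24654027 -29361329/24654027 38959715/24654027; -29361329/24654027 52888183/24654027 56105984/24654027; 38959715/24654027 56105984/24654027 94382571/8218009]

step 0: x' = [-236/77, 52/21, -866/231], P' = [501/77 -33/7 342/77; -33/7 103/21 2/21; 342/77 2/21 3086/231]
step 1: x' = [11965/14172, -2728/3543, -114797/42516], P' = [15037/7086 -1095/1181 59425/21258; -1095/1181 9236/3543 15677/3543; 59425/21258 15677/3543 1367665/63774]
step 2: x' = [5978554/8218009, -32288989/49308054, 36831037/16436018], P' = [48698648/24654027 -29361329/24654027 38959715/24654027; -29361329/24654027 52888183/24654027 56105984/24654027; 38959715/24654027 56105984/24654027 94382571/8218009]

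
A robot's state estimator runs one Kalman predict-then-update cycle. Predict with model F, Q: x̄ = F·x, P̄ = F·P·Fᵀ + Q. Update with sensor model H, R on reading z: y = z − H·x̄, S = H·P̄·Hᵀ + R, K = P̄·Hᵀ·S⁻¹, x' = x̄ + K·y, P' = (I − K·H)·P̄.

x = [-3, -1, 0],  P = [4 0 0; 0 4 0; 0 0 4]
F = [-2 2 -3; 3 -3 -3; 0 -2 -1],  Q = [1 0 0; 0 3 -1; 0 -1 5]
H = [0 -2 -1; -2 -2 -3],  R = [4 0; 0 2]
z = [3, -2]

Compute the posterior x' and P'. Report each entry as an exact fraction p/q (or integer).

x' = [2039/19765, -280813/98825, 248029/98825]
P' = [41147/3953 65692/19765 -175396/19765; 65692/19765 299306/98825 -420248/98825; -175396/19765 -420248/98825 869284/98825]

x̄ = F·x = [4, -6, 2]
P̄ = F·P·Fᵀ + Q = [69 -12 -4; -12 111 35; -4 35 25]
y = z − H·x̄ = [-7, 0]
S = H·P̄·Hᵀ + R = [613 743; 743 1223]
K = P̄·Hᵀ·S⁻¹ = [11003/19765 -8333/19765; -44591/98825 2606/98825; -7197/98825 -6698/98825]
x' = x̄ + K·y = [2039/19765, -280813/98825, 248029/98825]
P' = (I − K·H)·P̄ = [41147/3953 65692/19765 -175396/19765; 65692/19765 299306/98825 -420248/98825; -175396/19765 -420248/98825 869284/98825]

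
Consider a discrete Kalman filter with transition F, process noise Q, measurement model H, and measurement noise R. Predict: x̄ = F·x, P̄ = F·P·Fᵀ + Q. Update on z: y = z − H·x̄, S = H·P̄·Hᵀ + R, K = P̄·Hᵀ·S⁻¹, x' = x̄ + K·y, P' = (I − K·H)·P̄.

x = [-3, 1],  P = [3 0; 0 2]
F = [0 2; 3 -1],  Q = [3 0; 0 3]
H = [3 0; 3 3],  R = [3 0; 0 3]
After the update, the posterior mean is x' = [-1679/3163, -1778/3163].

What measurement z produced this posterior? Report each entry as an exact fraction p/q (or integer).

x̄ = F·x = [2, -10]
P̄ = F·P·Fᵀ + Q = [11 -4; -4 32]
S = H·P̄·Hᵀ + R = [102 63; 63 318]
K = P̄·Hᵀ·S⁻¹ = [1019/3163 7/3163; -1012/3163 1036/3163]
x' − x̄ = [-8005/3163, 29852/3163] = K·y
y = (KᵀK)⁻¹·Kᵀ·(x' − x̄) = [-8, 21]
z = y + H·x̄ = [-8, 21] + [6, -24] = [-2, -3]

z = [-2, -3]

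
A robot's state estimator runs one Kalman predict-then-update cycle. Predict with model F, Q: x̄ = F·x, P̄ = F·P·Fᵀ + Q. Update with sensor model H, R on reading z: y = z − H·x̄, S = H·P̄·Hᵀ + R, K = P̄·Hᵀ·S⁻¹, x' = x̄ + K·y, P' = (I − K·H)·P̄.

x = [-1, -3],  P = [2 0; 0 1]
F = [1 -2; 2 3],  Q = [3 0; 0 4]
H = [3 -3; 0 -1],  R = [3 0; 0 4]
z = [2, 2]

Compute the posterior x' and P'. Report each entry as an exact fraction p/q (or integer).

x̄ = F·x = [5, -11]
P̄ = F·P·Fᵀ + Q = [9 -2; -2 21]
y = z − H·x̄ = [-46, -9]
S = H·P̄·Hᵀ + R = [309 69; 69 25]
K = P̄·Hᵀ·S⁻¹ = [229/988 -553/988; -23/247 -144/247]
x' = x̄ + K·y = [-617/988, -363/247]
P' = (I − K·H)·P̄ = [2441/988 553/247; 553/247 576/247]

x' = [-617/988, -363/247]
P' = [2441/988 553/247; 553/247 576/247]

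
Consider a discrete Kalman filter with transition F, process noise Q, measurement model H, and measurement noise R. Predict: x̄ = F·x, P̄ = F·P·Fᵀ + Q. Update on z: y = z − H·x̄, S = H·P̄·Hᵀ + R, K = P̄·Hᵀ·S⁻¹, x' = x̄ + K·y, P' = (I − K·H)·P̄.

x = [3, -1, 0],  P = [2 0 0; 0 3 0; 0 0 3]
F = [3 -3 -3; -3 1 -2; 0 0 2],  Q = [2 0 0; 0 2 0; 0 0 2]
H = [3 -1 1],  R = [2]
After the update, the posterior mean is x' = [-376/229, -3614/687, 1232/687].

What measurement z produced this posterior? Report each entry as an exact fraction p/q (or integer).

z = [2]

x̄ = F·x = [12, -10, 0]
P̄ = F·P·Fᵀ + Q = [74 -9 -18; -9 35 -12; -18 -12 14]
S = H·P̄·Hᵀ + R = [687]
K = P̄·Hᵀ·S⁻¹ = [71/229; -74/687; -28/687]
x' − x̄ = [-3124/229, 3256/687, 1232/687] = K·y
y = (KᵀK)⁻¹·Kᵀ·(x' − x̄) = [-44]
z = y + H·x̄ = [-44] + [46] = [2]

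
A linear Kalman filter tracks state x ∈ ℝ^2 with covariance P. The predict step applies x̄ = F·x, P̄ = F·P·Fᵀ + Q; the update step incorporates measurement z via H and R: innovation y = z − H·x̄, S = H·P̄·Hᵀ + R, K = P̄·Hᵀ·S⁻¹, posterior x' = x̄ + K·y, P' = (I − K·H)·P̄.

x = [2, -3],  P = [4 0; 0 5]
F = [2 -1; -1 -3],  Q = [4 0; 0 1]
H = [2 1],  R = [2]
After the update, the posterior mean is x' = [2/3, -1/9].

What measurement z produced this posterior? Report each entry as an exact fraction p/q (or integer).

x̄ = F·x = [7, 7]
P̄ = F·P·Fᵀ + Q = [25 7; 7 50]
S = H·P̄·Hᵀ + R = [180]
K = P̄·Hᵀ·S⁻¹ = [19/60; 16/45]
x' − x̄ = [-19/3, -64/9] = K·y
y = (KᵀK)⁻¹·Kᵀ·(x' − x̄) = [-20]
z = y + H·x̄ = [-20] + [21] = [1]

z = [1]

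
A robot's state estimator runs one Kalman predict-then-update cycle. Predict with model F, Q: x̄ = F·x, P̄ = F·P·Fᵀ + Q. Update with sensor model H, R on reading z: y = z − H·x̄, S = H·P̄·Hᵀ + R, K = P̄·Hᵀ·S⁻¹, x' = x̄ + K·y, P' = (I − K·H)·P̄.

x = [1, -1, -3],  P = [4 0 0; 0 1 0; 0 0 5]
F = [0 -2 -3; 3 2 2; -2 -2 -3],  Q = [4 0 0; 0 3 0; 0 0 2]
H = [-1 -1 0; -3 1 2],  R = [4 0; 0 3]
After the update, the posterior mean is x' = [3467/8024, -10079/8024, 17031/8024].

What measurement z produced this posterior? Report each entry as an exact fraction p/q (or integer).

x̄ = F·x = [11, -5, 9]
P̄ = F·P·Fᵀ + Q = [53 -34 49; -34 63 -58; 49 -58 67]
S = H·P̄·Hᵀ + R = [52 46; 46 195]
K = P̄·Hᵀ·S⁻¹ = [665/8024 -2033/4012; -7909/8024 1941/4012; 5021/8024 -2053/4012]
x' − x̄ = [-84797/8024, 30041/8024, -55185/8024] = K·y
y = (KᵀK)⁻¹·Kᵀ·(x' − x̄) = [7, 22]
z = y + H·x̄ = [7, 22] + [-6, -20] = [1, 2]

z = [1, 2]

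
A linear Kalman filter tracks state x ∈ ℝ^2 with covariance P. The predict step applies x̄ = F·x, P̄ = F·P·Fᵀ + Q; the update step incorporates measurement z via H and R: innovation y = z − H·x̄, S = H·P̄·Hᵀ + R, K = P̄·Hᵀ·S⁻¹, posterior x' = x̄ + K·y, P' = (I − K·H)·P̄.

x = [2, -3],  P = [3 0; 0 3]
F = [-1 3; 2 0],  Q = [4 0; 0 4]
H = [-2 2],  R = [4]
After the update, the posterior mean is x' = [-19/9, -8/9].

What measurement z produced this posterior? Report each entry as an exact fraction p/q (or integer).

x̄ = F·x = [-11, 4]
P̄ = F·P·Fᵀ + Q = [34 -6; -6 16]
S = H·P̄·Hᵀ + R = [252]
K = P̄·Hᵀ·S⁻¹ = [-20/63; 11/63]
x' − x̄ = [80/9, -44/9] = K·y
y = (KᵀK)⁻¹·Kᵀ·(x' − x̄) = [-28]
z = y + H·x̄ = [-28] + [30] = [2]

z = [2]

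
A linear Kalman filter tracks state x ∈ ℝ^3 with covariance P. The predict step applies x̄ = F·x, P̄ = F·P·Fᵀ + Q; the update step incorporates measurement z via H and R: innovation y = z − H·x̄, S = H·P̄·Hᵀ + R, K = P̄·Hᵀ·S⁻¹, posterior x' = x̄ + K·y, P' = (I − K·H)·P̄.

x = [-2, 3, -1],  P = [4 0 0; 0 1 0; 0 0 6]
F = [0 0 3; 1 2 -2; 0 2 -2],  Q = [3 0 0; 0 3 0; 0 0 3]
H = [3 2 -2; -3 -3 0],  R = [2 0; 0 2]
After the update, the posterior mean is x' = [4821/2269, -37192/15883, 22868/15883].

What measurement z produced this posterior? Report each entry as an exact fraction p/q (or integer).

z = [-1, 1]

x̄ = F·x = [-3, 6, 8]
P̄ = F·P·Fᵀ + Q = [57 -36 -36; -36 35 28; -36 28 31]
S = H·P̄·Hᵀ + R = [555 -231; -231 182]
K = P̄·Hᵀ·S⁻¹ = [789/2269 216/2269; -2345/6807 -6683/15883; -724/2269 -4338/15883]
x' − x̄ = [11628/2269, -132490/15883, -104196/15883] = K·y
y = (KᵀK)⁻¹·Kᵀ·(x' − x̄) = [12, 10]
z = y + H·x̄ = [12, 10] + [-13, -9] = [-1, 1]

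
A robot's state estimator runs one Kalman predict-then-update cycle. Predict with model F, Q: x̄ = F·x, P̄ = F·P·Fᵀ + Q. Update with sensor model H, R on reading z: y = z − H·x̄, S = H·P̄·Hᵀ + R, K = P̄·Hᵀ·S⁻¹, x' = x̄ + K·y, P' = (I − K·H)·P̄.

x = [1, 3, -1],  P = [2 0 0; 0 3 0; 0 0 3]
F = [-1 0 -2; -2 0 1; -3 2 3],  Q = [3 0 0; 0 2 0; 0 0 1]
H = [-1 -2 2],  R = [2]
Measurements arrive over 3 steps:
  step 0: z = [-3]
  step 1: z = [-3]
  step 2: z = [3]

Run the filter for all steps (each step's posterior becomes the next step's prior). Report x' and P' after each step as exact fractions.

step 0: x̄ = F·x = [1, -3, 0]
step 0: P̄ = F·P·Fᵀ + Q = [17 -2 -12; -2 13 21; -12 21 58]
step 0: y = z − H·x̄ = [-8]
step 0: S = H·P̄·Hᵀ + R = [175]
step 0: K = P̄·Hᵀ·S⁻¹ = [-37/175; 18/175; 86/175]
step 0: x' = x̄ + K·y = [471/175, -669/175, -688/175]
step 0: P' = (I − K·H)·P̄ = [1606/175 316/175 1082/175; 316/175 1951/175 2127/175; 1082/175 2127/175 2754/175]
step 1: x̄ = F·x = [181/35, -326/35, -963/35]
step 1: P̄ = F·P·Fᵀ + Q = [699/7 38/7 -704/7; 38/7 208/7 446/7; -704/7 446/7 1979/7]
step 1: y = z − H·x̄ = [270/7]
step 1: S = H·P̄·Hᵀ + R = [8861/7]
step 1: K = P̄·Hᵀ·S⁻¹ = [-2183/8861; 438/8861; 3770/8861]
step 1: x' = x̄ + K·y = [-191887/44305, -328198/44305, -491949/44305]
step 1: P' = (I − K·H)·P̄ = [204050/8861 184696/8861 284538/8861; 184696/8861 235892/8861 328678/8861; 284538/8861 328678/8861 474717/8861]
step 2: x̄ = F·x = [235157/8861, -21635/8861, -1556582/44305]
step 2: P̄ = F·P·Fᵀ + Q = [3267653/8861 312280/8861 -3066642/8861; 312280/8861 170487/8861 6181/8861; -3066642/8861 6181/8861 3667432/8861]
step 2: y = z − H·x̄ = [4205514/44305]
step 2: S = H·P̄·Hᵀ + R = [32103291/8861]
step 2: K = P̄·Hᵀ·S⁻¹ = [-10025497/32103291; -640892/32103291; 3463048/10701097]
step 2: x' = x̄ + K·y = [-166113681/53505485, -232030011/53505485, -236230462/53505485]
step 2: P' = (I − K·H)·P̄ = [495635374/32103291 406269596/32103291 214687262/10701097; 406269596/32103291 571318273/32103291 257937393/10701097; 214687262/10701097 257937393/10701097 368744072/10701097]

step 0: x' = [471/175, -669/175, -688/175], P' = [1606/175 316/175 1082/175; 316/175 1951/175 2127/175; 1082/175 2127/175 2754/175]
step 1: x' = [-191887/44305, -328198/44305, -491949/44305], P' = [204050/8861 184696/8861 284538/8861; 184696/8861 235892/8861 328678/8861; 284538/8861 328678/8861 474717/8861]
step 2: x' = [-166113681/53505485, -232030011/53505485, -236230462/53505485], P' = [495635374/32103291 406269596/32103291 214687262/10701097; 406269596/32103291 571318273/32103291 257937393/10701097; 214687262/10701097 257937393/10701097 368744072/10701097]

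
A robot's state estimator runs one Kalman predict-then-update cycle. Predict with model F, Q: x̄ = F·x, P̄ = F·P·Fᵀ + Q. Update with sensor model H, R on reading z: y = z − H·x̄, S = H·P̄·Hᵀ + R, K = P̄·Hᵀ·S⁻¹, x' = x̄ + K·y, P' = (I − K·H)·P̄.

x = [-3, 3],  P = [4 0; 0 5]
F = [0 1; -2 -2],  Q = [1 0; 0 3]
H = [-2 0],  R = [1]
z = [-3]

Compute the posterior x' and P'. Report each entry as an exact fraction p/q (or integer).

x̄ = F·x = [3, 0]
P̄ = F·P·Fᵀ + Q = [6 -10; -10 39]
y = z − H·x̄ = [3]
S = H·P̄·Hᵀ + R = [25]
K = P̄·Hᵀ·S⁻¹ = [-12/25; 4/5]
x' = x̄ + K·y = [39/25, 12/5]
P' = (I − K·H)·P̄ = [6/25 -2/5; -2/5 23]

x' = [39/25, 12/5]
P' = [6/25 -2/5; -2/5 23]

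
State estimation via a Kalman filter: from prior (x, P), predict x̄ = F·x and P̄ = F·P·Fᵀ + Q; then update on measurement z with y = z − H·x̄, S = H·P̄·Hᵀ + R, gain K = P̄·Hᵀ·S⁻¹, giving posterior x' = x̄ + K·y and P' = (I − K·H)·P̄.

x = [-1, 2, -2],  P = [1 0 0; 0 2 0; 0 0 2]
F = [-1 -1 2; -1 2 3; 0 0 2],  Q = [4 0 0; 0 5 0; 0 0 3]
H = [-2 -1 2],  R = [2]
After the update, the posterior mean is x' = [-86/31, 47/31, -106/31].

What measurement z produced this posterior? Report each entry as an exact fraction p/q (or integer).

z = [-3]

x̄ = F·x = [-5, -1, -4]
P̄ = F·P·Fᵀ + Q = [15 9 8; 9 32 12; 8 12 11]
S = H·P̄·Hᵀ + R = [62]
K = P̄·Hᵀ·S⁻¹ = [-23/62; -13/31; -3/31]
x' − x̄ = [69/31, 78/31, 18/31] = K·y
y = (KᵀK)⁻¹·Kᵀ·(x' − x̄) = [-6]
z = y + H·x̄ = [-6] + [3] = [-3]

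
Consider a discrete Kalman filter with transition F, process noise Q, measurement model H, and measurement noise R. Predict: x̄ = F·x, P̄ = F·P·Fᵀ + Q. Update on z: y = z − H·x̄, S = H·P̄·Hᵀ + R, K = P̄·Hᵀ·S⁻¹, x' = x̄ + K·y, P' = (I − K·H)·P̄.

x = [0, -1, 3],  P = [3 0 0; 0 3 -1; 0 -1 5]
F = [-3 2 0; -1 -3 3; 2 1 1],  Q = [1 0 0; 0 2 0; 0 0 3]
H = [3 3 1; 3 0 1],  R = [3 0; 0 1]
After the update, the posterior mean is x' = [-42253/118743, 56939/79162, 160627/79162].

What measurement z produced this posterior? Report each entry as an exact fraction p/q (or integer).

x̄ = F·x = [-2, 12, 2]
P̄ = F·P·Fᵀ + Q = [40 -15 -14; -15 95 0; -14 0 21]
S = H·P̄·Hᵀ + R = [885 162; 162 298]
K = P̄·Hᵀ·S⁻¹ = [503/118743 13988/39581; 13135/39581 -26235/79162; -476/39581 -5061/79162]
x' − x̄ = [195233/118743, -893005/79162, 2303/79162] = K·y
y = (KᵀK)⁻¹·Kᵀ·(x' − x̄) = [-29, 5]
z = y + H·x̄ = [-29, 5] + [32, -4] = [3, 1]

z = [3, 1]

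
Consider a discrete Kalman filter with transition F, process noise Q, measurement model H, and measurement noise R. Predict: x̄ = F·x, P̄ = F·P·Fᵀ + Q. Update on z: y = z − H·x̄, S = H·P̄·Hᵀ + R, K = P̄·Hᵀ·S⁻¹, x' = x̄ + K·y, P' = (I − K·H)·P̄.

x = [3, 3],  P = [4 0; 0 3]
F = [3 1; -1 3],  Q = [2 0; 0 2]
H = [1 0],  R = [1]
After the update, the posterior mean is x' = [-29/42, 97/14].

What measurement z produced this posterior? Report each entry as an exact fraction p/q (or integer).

z = [-1]

x̄ = F·x = [12, 6]
P̄ = F·P·Fᵀ + Q = [41 -3; -3 33]
S = H·P̄·Hᵀ + R = [42]
K = P̄·Hᵀ·S⁻¹ = [41/42; -1/14]
x' − x̄ = [-533/42, 13/14] = K·y
y = (KᵀK)⁻¹·Kᵀ·(x' − x̄) = [-13]
z = y + H·x̄ = [-13] + [12] = [-1]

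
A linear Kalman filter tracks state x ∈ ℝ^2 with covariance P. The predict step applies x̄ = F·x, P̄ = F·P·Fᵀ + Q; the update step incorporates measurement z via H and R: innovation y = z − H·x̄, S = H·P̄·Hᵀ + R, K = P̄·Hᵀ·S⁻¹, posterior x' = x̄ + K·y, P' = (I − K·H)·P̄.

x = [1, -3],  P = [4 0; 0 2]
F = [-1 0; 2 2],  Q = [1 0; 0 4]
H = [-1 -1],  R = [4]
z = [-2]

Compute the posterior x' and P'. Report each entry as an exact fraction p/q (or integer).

x̄ = F·x = [-1, -4]
P̄ = F·P·Fᵀ + Q = [5 -8; -8 28]
y = z − H·x̄ = [-7]
S = H·P̄·Hᵀ + R = [21]
K = P̄·Hᵀ·S⁻¹ = [1/7; -20/21]
x' = x̄ + K·y = [-2, 8/3]
P' = (I − K·H)·P̄ = [32/7 -36/7; -36/7 188/21]

x' = [-2, 8/3]
P' = [32/7 -36/7; -36/7 188/21]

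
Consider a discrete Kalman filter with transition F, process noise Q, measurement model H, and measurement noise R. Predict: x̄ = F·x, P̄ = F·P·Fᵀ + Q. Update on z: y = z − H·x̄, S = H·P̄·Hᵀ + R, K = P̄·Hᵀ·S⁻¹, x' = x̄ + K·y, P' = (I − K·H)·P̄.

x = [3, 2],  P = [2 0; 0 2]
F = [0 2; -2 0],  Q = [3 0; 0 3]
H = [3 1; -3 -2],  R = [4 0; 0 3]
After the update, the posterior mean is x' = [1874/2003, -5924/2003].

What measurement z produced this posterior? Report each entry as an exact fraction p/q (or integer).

x̄ = F·x = [4, -6]
P̄ = F·P·Fᵀ + Q = [11 0; 0 11]
S = H·P̄·Hᵀ + R = [114 -121; -121 146]
K = P̄·Hᵀ·S⁻¹ = [825/2003 231/2003; -1056/2003 -1177/2003]
x' − x̄ = [-6138/2003, 6094/2003] = K·y
y = (KᵀK)⁻¹·Kᵀ·(x' − x̄) = [-8, 2]
z = y + H·x̄ = [-8, 2] + [6, 0] = [-2, 2]

z = [-2, 2]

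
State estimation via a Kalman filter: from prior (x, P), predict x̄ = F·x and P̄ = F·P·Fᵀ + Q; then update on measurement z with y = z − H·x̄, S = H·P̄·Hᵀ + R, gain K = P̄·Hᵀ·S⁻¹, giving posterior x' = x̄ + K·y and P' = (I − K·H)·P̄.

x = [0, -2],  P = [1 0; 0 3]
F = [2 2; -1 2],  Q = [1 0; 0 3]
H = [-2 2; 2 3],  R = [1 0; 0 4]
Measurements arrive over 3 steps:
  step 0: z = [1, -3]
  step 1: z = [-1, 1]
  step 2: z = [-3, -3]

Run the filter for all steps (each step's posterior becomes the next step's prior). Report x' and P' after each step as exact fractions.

step 0: x' = [-1039/1109, -1963/4436], P' = [273/1109 110/1109; 110/1109 219/1109]
step 1: x' = [117283/396569, -45815/793138], P' = [92257/396569 35870/396569; 35870/396569 74676/396569]
step 2: x' = [43952163/135452449, -156799254/135452449], P' = [31412961/135452449 12210610/135452449; 12210610/135452449 25486548/135452449]

step 0: x̄ = F·x = [-4, -4]
step 0: P̄ = F·P·Fᵀ + Q = [17 10; 10 16]
step 0: y = z − H·x̄ = [1, 17]
step 0: S = H·P̄·Hᵀ + R = [53 8; 8 336]
step 0: K = P̄·Hᵀ·S⁻¹ = [-326/1109 219/1109; 218/1109 877/4436]
step 0: x' = x̄ + K·y = [-1039/1109, -1963/4436]
step 0: P' = (I − K·H)·P̄ = [273/1109 110/1109; 110/1109 219/1109]
step 1: x̄ = F·x = [-6119/2218, 115/2218]
step 1: P̄ = F·P·Fᵀ + Q = [3957/1109 550/1109; 550/1109 4036/1109]
step 1: y = z − H·x̄ = [-7343/1109, 14111/2218]
step 1: S = H·P̄·Hᵀ + R = [28681/1109 7288/1109; 7288/1109 63188/1109]
step 1: K = P̄·Hᵀ·S⁻¹ = [-112774/396569 73031/396569; 77612/396569 73942/396569]
step 1: x' = x̄ + K·y = [117283/396569, -45815/793138]
step 1: P' = (I − K·H)·P̄ = [92257/396569 35870/396569; 35870/396569 74676/396569]
step 2: x̄ = F·x = [188751/396569, -163098/396569]
step 2: P̄ = F·P·Fᵀ + Q = [1351261/396569 185930/396569; 185930/396569 1437188/396569]
step 2: y = z − H·x̄ = [-486009/396569, -1077915/396569]
step 2: S = H·P̄·Hᵀ + R = [10062925/396569 2846224/396569; 2846224/396569 22157172/396569]
step 2: K = P̄·Hᵀ·S⁻¹ = [-38404702/135452449 24864438/135452449; 26551876/135452449 25220216/135452449]
step 2: x' = x̄ + K·y = [43952163/135452449, -156799254/135452449]
step 2: P' = (I − K·H)·P̄ = [31412961/135452449 12210610/135452449; 12210610/135452449 25486548/135452449]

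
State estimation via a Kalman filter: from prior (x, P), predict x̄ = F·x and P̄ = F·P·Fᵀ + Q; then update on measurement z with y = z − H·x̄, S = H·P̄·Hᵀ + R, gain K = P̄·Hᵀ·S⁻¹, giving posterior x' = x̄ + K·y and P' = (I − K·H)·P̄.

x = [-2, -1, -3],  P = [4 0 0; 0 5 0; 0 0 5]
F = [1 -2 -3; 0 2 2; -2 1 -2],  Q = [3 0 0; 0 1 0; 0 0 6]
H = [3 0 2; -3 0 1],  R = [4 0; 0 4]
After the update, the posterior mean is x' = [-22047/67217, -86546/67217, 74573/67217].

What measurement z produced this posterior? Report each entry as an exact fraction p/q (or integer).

z = [1, 2]

x̄ = F·x = [9, -8, 9]
P̄ = F·P·Fᵀ + Q = [72 -50 12; -50 41 -10; 12 -10 47]
S = H·P̄·Hᵀ + R = [984 -590; -590 627]
K = P̄·Hᵀ·S⁻¹ = [7530/67217 -14784/67217; -11995/134434 9365/67217; 22000/67217 21881/67217]
x' − x̄ = [-627000/67217, 451190/67217, -530380/67217] = K·y
y = (KᵀK)⁻¹·Kᵀ·(x' − x̄) = [-44, 20]
z = y + H·x̄ = [-44, 20] + [45, -18] = [1, 2]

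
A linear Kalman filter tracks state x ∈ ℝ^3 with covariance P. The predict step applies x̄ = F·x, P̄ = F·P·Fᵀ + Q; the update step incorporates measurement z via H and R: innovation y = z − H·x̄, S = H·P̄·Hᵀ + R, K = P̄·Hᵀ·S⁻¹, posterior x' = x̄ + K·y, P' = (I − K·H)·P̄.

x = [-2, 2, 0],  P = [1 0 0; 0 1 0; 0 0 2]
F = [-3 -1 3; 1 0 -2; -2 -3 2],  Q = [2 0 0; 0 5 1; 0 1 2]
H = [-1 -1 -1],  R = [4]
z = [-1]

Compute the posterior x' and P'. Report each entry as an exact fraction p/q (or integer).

x̄ = F·x = [4, -2, -2]
P̄ = F·P·Fᵀ + Q = [30 -15 21; -15 14 -9; 21 -9 23]
y = z − H·x̄ = [-1]
S = H·P̄·Hᵀ + R = [65]
K = P̄·Hᵀ·S⁻¹ = [-36/65; 2/13; -7/13]
x' = x̄ + K·y = [296/65, -28/13, -19/13]
P' = (I − K·H)·P̄ = [654/65 -123/13 21/13; -123/13 162/13 -47/13; 21/13 -47/13 54/13]

x' = [296/65, -28/13, -19/13]
P' = [654/65 -123/13 21/13; -123/13 162/13 -47/13; 21/13 -47/13 54/13]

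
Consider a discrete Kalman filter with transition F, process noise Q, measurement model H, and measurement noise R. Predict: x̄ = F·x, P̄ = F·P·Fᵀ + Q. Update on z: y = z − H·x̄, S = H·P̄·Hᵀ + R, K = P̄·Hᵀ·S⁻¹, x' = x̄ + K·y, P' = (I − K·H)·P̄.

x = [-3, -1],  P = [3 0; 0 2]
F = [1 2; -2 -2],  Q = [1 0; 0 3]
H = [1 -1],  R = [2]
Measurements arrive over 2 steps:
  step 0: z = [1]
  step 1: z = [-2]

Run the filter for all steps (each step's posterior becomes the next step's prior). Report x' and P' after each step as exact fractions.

step 0: x' = [3/5, 2/65], P' = [8/5 4/5; 4/5 126/65]
step 1: x' = [-29/30, 83/90], P' = [709/510 857/1530; 857/1530 7681/4590]

step 0: x̄ = F·x = [-5, 8]
step 0: P̄ = F·P·Fᵀ + Q = [12 -14; -14 23]
step 0: y = z − H·x̄ = [14]
step 0: S = H·P̄·Hᵀ + R = [65]
step 0: K = P̄·Hᵀ·S⁻¹ = [2/5; -37/65]
step 0: x' = x̄ + K·y = [3/5, 2/65]
step 0: P' = (I − K·H)·P̄ = [8/5 4/5; 4/5 126/65]
step 1: x̄ = F·x = [43/65, -82/65]
step 1: P̄ = F·P·Fᵀ + Q = [881/65 -1024/65; -1024/65 1531/65]
step 1: y = z − H·x̄ = [-51/13]
step 1: S = H·P̄·Hᵀ + R = [918/13]
step 1: K = P̄·Hᵀ·S⁻¹ = [127/306; -511/918]
step 1: x' = x̄ + K·y = [-29/30, 83/90]
step 1: P' = (I − K·H)·P̄ = [709/510 857/1530; 857/1530 7681/4590]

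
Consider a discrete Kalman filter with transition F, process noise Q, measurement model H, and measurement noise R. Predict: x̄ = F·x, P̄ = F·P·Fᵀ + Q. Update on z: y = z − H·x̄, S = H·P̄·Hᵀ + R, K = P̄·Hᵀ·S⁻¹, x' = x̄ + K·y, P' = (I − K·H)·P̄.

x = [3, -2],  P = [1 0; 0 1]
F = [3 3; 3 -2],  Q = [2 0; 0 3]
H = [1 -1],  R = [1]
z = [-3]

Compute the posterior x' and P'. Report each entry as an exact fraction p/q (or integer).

x̄ = F·x = [3, 13]
P̄ = F·P·Fᵀ + Q = [20 3; 3 16]
y = z − H·x̄ = [7]
S = H·P̄·Hᵀ + R = [31]
K = P̄·Hᵀ·S⁻¹ = [17/31; -13/31]
x' = x̄ + K·y = [212/31, 312/31]
P' = (I − K·H)·P̄ = [331/31 314/31; 314/31 327/31]

x' = [212/31, 312/31]
P' = [331/31 314/31; 314/31 327/31]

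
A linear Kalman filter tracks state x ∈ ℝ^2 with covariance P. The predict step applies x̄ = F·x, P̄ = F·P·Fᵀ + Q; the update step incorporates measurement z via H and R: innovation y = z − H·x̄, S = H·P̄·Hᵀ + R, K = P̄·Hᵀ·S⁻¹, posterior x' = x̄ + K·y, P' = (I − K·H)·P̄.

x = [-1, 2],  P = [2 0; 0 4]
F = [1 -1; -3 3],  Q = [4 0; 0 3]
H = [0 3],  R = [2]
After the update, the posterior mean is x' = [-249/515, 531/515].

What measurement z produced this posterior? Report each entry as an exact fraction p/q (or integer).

z = [3]

x̄ = F·x = [-3, 9]
P̄ = F·P·Fᵀ + Q = [10 -18; -18 57]
S = H·P̄·Hᵀ + R = [515]
K = P̄·Hᵀ·S⁻¹ = [-54/515; 171/515]
x' − x̄ = [1296/515, -4104/515] = K·y
y = (KᵀK)⁻¹·Kᵀ·(x' − x̄) = [-24]
z = y + H·x̄ = [-24] + [27] = [3]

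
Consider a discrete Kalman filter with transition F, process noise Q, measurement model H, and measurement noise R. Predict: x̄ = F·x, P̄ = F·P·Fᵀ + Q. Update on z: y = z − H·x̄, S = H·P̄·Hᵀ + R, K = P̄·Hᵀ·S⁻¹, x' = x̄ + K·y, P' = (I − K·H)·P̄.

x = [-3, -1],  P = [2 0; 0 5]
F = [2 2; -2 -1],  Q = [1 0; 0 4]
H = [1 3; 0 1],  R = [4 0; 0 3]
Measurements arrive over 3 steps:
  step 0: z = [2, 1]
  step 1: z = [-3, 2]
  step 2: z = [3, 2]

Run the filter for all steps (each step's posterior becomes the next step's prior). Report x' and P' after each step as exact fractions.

step 0: x̄ = F·x = [-8, 7]
step 0: P̄ = F·P·Fᵀ + Q = [29 -18; -18 17]
step 0: y = z − H·x̄ = [-11, -6]
step 0: S = H·P̄·Hᵀ + R = [78 33; 33 20]
step 0: K = P̄·Hᵀ·S⁻¹ = [94/471 -193/157; 33/157 79/157]
step 0: x' = x̄ + K·y = [-1328/471, 262/157]
step 0: P' = (I − K·H)·P̄ = [5587/471 -579/157; -579/157 237/157]
step 1: x̄ = F·x = [-1084/471, 1870/471]
step 1: P̄ = F·P·Fᵀ + Q = [11767/471 -13348/471; -13348/471 17995/471]
step 1: y = z − H·x̄ = [-5939/471, -928/471]
step 1: S = H·P̄·Hᵀ + R = [95518/471 40637/471; 40637/471 19408/471]
step 1: K = P̄·Hᵀ·S⁻¹ = [-2708/85965 -53453/85965; 40637/143275 47757/143275]
step 1: x' = x̄ + K·y = [-58384/85965, -37659/143275]
step 1: P' = (I − K·H)·P̄ = [94049/17193 -53453/28655; -53453/28655 143271/143275]
step 2: x̄ = F·x = [-809794/429825, 63347/39075]
step 2: P̄ = F·P·Fᵀ + Q = [5139617/429825 -495796/39075; -495796/39075 758803/39075]
step 2: y = z − H·x̄ = [8818/429825, 14803/39075]
step 2: S = H·P̄·Hᵀ + R = [49257878/429825 1780613/39075; 1780613/39075 876028/39075]
step 2: K = P̄·Hᵀ·S⁻¹ = [-436712/30252705 -16234133/30252705; 19586743/70589645 21331767/70589645]
step 2: x' = x̄ + K·y = [-63155383/30252705, 122920482/70589645]
step 2: P' = (I − K·H)·P̄ = [20622907/4321815 -16234133/10084235; -16234133/10084235 63995301/70589645]

step 0: x' = [-1328/471, 262/157], P' = [5587/471 -579/157; -579/157 237/157]
step 1: x' = [-58384/85965, -37659/143275], P' = [94049/17193 -53453/28655; -53453/28655 143271/143275]
step 2: x' = [-63155383/30252705, 122920482/70589645], P' = [20622907/4321815 -16234133/10084235; -16234133/10084235 63995301/70589645]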